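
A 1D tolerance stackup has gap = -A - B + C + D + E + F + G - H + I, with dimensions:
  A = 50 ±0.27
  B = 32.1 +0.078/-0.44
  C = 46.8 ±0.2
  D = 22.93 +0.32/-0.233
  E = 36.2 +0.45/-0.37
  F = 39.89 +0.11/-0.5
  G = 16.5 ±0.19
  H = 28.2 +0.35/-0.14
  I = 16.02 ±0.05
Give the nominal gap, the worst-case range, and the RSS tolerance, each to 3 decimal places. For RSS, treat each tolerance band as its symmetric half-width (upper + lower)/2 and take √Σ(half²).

Stack each dimension's contribution:
  -A: nom -50.000 → Σnom=-50.000; wc +0.270/-0.270 → slack +0.270/-0.270; half-tol=0.270, Σhalf²=0.072900
  -B: nom -32.100 → Σnom=-82.100; wc +0.440/-0.078 → slack +0.710/-0.348; half-tol=0.259, Σhalf²=0.139981
  +C: nom +46.800 → Σnom=-35.300; wc +0.200/-0.200 → slack +0.910/-0.548; half-tol=0.200, Σhalf²=0.179981
  +D: nom +22.930 → Σnom=-12.370; wc +0.320/-0.233 → slack +1.230/-0.781; half-tol=0.277, Σhalf²=0.256433
  +E: nom +36.200 → Σnom=23.830; wc +0.450/-0.370 → slack +1.680/-1.151; half-tol=0.410, Σhalf²=0.424533
  +F: nom +39.890 → Σnom=63.720; wc +0.110/-0.500 → slack +1.790/-1.651; half-tol=0.305, Σhalf²=0.517558
  +G: nom +16.500 → Σnom=80.220; wc +0.190/-0.190 → slack +1.980/-1.841; half-tol=0.190, Σhalf²=0.553658
  -H: nom -28.200 → Σnom=52.020; wc +0.140/-0.350 → slack +2.120/-2.191; half-tol=0.245, Σhalf²=0.613683
  +I: nom +16.020 → Σnom=68.040; wc +0.050/-0.050 → slack +2.170/-2.241; half-tol=0.050, Σhalf²=0.616183
Nominal = 68.040. Worst-case = [68.040 - 2.241, 68.040 + 2.170] = [65.799, 70.210]. RSS = √0.616183 = 0.785.

nominal=68.040 wc=[65.799,70.210] rss=0.785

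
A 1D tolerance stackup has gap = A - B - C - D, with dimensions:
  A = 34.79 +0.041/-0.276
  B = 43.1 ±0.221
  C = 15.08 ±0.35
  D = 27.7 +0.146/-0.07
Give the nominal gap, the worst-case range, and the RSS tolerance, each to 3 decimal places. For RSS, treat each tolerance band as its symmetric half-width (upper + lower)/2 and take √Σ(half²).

nominal=-51.090 wc=[-52.083,-50.408] rss=0.456

Stack each dimension's contribution:
  +A: nom +34.790 → Σnom=34.790; wc +0.041/-0.276 → slack +0.041/-0.276; half-tol=0.159, Σhalf²=0.025122
  -B: nom -43.100 → Σnom=-8.310; wc +0.221/-0.221 → slack +0.262/-0.497; half-tol=0.221, Σhalf²=0.073963
  -C: nom -15.080 → Σnom=-23.390; wc +0.350/-0.350 → slack +0.612/-0.847; half-tol=0.350, Σhalf²=0.196463
  -D: nom -27.700 → Σnom=-51.090; wc +0.070/-0.146 → slack +0.682/-0.993; half-tol=0.108, Σhalf²=0.208127
Nominal = -51.090. Worst-case = [-51.090 - 0.993, -51.090 + 0.682] = [-52.083, -50.408]. RSS = √0.208127 = 0.456.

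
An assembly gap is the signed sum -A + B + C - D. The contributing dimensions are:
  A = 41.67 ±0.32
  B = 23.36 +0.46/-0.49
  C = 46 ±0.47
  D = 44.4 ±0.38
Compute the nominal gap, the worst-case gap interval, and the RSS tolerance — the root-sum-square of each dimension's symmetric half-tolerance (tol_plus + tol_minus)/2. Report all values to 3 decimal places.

Stack each dimension's contribution:
  -A: nom -41.670 → Σnom=-41.670; wc +0.320/-0.320 → slack +0.320/-0.320; half-tol=0.320, Σhalf²=0.102400
  +B: nom +23.360 → Σnom=-18.310; wc +0.460/-0.490 → slack +0.780/-0.810; half-tol=0.475, Σhalf²=0.328025
  +C: nom +46.000 → Σnom=27.690; wc +0.470/-0.470 → slack +1.250/-1.280; half-tol=0.470, Σhalf²=0.548925
  -D: nom -44.400 → Σnom=-16.710; wc +0.380/-0.380 → slack +1.630/-1.660; half-tol=0.380, Σhalf²=0.693325
Nominal = -16.710. Worst-case = [-16.710 - 1.660, -16.710 + 1.630] = [-18.370, -15.080]. RSS = √0.693325 = 0.833.

nominal=-16.710 wc=[-18.370,-15.080] rss=0.833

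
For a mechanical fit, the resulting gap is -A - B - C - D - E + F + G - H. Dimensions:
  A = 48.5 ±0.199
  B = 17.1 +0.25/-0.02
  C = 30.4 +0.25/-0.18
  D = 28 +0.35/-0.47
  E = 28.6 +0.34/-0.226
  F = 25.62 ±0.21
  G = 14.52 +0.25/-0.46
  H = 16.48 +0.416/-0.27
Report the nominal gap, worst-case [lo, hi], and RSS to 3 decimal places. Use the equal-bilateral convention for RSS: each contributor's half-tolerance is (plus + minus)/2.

Stack each dimension's contribution:
  -A: nom -48.500 → Σnom=-48.500; wc +0.199/-0.199 → slack +0.199/-0.199; half-tol=0.199, Σhalf²=0.039601
  -B: nom -17.100 → Σnom=-65.600; wc +0.020/-0.250 → slack +0.219/-0.449; half-tol=0.135, Σhalf²=0.057826
  -C: nom -30.400 → Σnom=-96.000; wc +0.180/-0.250 → slack +0.399/-0.699; half-tol=0.215, Σhalf²=0.104051
  -D: nom -28.000 → Σnom=-124.000; wc +0.470/-0.350 → slack +0.869/-1.049; half-tol=0.410, Σhalf²=0.272151
  -E: nom -28.600 → Σnom=-152.600; wc +0.226/-0.340 → slack +1.095/-1.389; half-tol=0.283, Σhalf²=0.352240
  +F: nom +25.620 → Σnom=-126.980; wc +0.210/-0.210 → slack +1.305/-1.599; half-tol=0.210, Σhalf²=0.396340
  +G: nom +14.520 → Σnom=-112.460; wc +0.250/-0.460 → slack +1.555/-2.059; half-tol=0.355, Σhalf²=0.522365
  -H: nom -16.480 → Σnom=-128.940; wc +0.270/-0.416 → slack +1.825/-2.475; half-tol=0.343, Σhalf²=0.640014
Nominal = -128.940. Worst-case = [-128.940 - 2.475, -128.940 + 1.825] = [-131.415, -127.115]. RSS = √0.640014 = 0.800.

nominal=-128.940 wc=[-131.415,-127.115] rss=0.800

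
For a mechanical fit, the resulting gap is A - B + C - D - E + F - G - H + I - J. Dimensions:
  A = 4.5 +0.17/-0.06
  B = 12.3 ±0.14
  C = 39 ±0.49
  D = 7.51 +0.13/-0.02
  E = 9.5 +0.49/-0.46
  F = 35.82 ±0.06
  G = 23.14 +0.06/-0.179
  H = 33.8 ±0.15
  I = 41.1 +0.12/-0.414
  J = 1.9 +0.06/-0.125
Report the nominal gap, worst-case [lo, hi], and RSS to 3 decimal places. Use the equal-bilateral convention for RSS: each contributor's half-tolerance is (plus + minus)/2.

nominal=32.270 wc=[30.216,34.184] rss=0.790

Stack each dimension's contribution:
  +A: nom +4.500 → Σnom=4.500; wc +0.170/-0.060 → slack +0.170/-0.060; half-tol=0.115, Σhalf²=0.013225
  -B: nom -12.300 → Σnom=-7.800; wc +0.140/-0.140 → slack +0.310/-0.200; half-tol=0.140, Σhalf²=0.032825
  +C: nom +39.000 → Σnom=31.200; wc +0.490/-0.490 → slack +0.800/-0.690; half-tol=0.490, Σhalf²=0.272925
  -D: nom -7.510 → Σnom=23.690; wc +0.020/-0.130 → slack +0.820/-0.820; half-tol=0.075, Σhalf²=0.278550
  -E: nom -9.500 → Σnom=14.190; wc +0.460/-0.490 → slack +1.280/-1.310; half-tol=0.475, Σhalf²=0.504175
  +F: nom +35.820 → Σnom=50.010; wc +0.060/-0.060 → slack +1.340/-1.370; half-tol=0.060, Σhalf²=0.507775
  -G: nom -23.140 → Σnom=26.870; wc +0.179/-0.060 → slack +1.519/-1.430; half-tol=0.119, Σhalf²=0.522055
  -H: nom -33.800 → Σnom=-6.930; wc +0.150/-0.150 → slack +1.669/-1.580; half-tol=0.150, Σhalf²=0.544555
  +I: nom +41.100 → Σnom=34.170; wc +0.120/-0.414 → slack +1.789/-1.994; half-tol=0.267, Σhalf²=0.615844
  -J: nom -1.900 → Σnom=32.270; wc +0.125/-0.060 → slack +1.914/-2.054; half-tol=0.092, Σhalf²=0.624401
Nominal = 32.270. Worst-case = [32.270 - 2.054, 32.270 + 1.914] = [30.216, 34.184]. RSS = √0.624401 = 0.790.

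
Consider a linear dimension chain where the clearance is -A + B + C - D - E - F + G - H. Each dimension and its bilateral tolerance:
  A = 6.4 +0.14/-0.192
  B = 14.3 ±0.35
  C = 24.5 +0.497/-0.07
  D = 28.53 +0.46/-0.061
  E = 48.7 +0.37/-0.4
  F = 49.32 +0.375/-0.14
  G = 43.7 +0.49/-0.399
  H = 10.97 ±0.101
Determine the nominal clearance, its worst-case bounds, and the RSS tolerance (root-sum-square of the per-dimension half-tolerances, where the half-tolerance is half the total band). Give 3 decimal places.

Stack each dimension's contribution:
  -A: nom -6.400 → Σnom=-6.400; wc +0.192/-0.140 → slack +0.192/-0.140; half-tol=0.166, Σhalf²=0.027556
  +B: nom +14.300 → Σnom=7.900; wc +0.350/-0.350 → slack +0.542/-0.490; half-tol=0.350, Σhalf²=0.150056
  +C: nom +24.500 → Σnom=32.400; wc +0.497/-0.070 → slack +1.039/-0.560; half-tol=0.283, Σhalf²=0.230428
  -D: nom -28.530 → Σnom=3.870; wc +0.061/-0.460 → slack +1.100/-1.020; half-tol=0.261, Σhalf²=0.298289
  -E: nom -48.700 → Σnom=-44.830; wc +0.400/-0.370 → slack +1.500/-1.390; half-tol=0.385, Σhalf²=0.446514
  -F: nom -49.320 → Σnom=-94.150; wc +0.140/-0.375 → slack +1.640/-1.765; half-tol=0.258, Σhalf²=0.512820
  +G: nom +43.700 → Σnom=-50.450; wc +0.490/-0.399 → slack +2.130/-2.164; half-tol=0.445, Σhalf²=0.710400
  -H: nom -10.970 → Σnom=-61.420; wc +0.101/-0.101 → slack +2.231/-2.265; half-tol=0.101, Σhalf²=0.720601
Nominal = -61.420. Worst-case = [-61.420 - 2.265, -61.420 + 2.231] = [-63.685, -59.189]. RSS = √0.720601 = 0.849.

nominal=-61.420 wc=[-63.685,-59.189] rss=0.849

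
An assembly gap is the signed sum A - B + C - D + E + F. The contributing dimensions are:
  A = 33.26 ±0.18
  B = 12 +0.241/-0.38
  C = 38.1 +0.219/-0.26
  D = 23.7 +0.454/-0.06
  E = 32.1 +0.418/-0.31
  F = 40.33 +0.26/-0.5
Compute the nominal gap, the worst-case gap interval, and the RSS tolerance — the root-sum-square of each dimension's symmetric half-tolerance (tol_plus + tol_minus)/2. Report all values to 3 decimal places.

nominal=108.090 wc=[106.145,109.607] rss=0.727

Stack each dimension's contribution:
  +A: nom +33.260 → Σnom=33.260; wc +0.180/-0.180 → slack +0.180/-0.180; half-tol=0.180, Σhalf²=0.032400
  -B: nom -12.000 → Σnom=21.260; wc +0.380/-0.241 → slack +0.560/-0.421; half-tol=0.310, Σhalf²=0.128810
  +C: nom +38.100 → Σnom=59.360; wc +0.219/-0.260 → slack +0.779/-0.681; half-tol=0.239, Σhalf²=0.186171
  -D: nom -23.700 → Σnom=35.660; wc +0.060/-0.454 → slack +0.839/-1.135; half-tol=0.257, Σhalf²=0.252220
  +E: nom +32.100 → Σnom=67.760; wc +0.418/-0.310 → slack +1.257/-1.445; half-tol=0.364, Σhalf²=0.384716
  +F: nom +40.330 → Σnom=108.090; wc +0.260/-0.500 → slack +1.517/-1.945; half-tol=0.380, Σhalf²=0.529116
Nominal = 108.090. Worst-case = [108.090 - 1.945, 108.090 + 1.517] = [106.145, 109.607]. RSS = √0.529116 = 0.727.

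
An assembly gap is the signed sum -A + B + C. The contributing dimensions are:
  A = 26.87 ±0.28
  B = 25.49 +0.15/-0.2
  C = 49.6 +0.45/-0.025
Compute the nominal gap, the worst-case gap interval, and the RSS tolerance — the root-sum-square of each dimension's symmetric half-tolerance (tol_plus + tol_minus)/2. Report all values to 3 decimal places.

Stack each dimension's contribution:
  -A: nom -26.870 → Σnom=-26.870; wc +0.280/-0.280 → slack +0.280/-0.280; half-tol=0.280, Σhalf²=0.078400
  +B: nom +25.490 → Σnom=-1.380; wc +0.150/-0.200 → slack +0.430/-0.480; half-tol=0.175, Σhalf²=0.109025
  +C: nom +49.600 → Σnom=48.220; wc +0.450/-0.025 → slack +0.880/-0.505; half-tol=0.238, Σhalf²=0.165431
Nominal = 48.220. Worst-case = [48.220 - 0.505, 48.220 + 0.880] = [47.715, 49.100]. RSS = √0.165431 = 0.407.

nominal=48.220 wc=[47.715,49.100] rss=0.407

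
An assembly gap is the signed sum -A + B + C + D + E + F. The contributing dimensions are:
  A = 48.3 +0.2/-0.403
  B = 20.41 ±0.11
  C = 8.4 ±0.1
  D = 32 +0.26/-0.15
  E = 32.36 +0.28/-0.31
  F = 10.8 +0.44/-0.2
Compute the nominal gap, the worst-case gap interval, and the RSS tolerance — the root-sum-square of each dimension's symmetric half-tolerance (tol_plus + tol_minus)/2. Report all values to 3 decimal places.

Stack each dimension's contribution:
  -A: nom -48.300 → Σnom=-48.300; wc +0.403/-0.200 → slack +0.403/-0.200; half-tol=0.301, Σhalf²=0.090902
  +B: nom +20.410 → Σnom=-27.890; wc +0.110/-0.110 → slack +0.513/-0.310; half-tol=0.110, Σhalf²=0.103002
  +C: nom +8.400 → Σnom=-19.490; wc +0.100/-0.100 → slack +0.613/-0.410; half-tol=0.100, Σhalf²=0.113002
  +D: nom +32.000 → Σnom=12.510; wc +0.260/-0.150 → slack +0.873/-0.560; half-tol=0.205, Σhalf²=0.155027
  +E: nom +32.360 → Σnom=44.870; wc +0.280/-0.310 → slack +1.153/-0.870; half-tol=0.295, Σhalf²=0.242052
  +F: nom +10.800 → Σnom=55.670; wc +0.440/-0.200 → slack +1.593/-1.070; half-tol=0.320, Σhalf²=0.344452
Nominal = 55.670. Worst-case = [55.670 - 1.070, 55.670 + 1.593] = [54.600, 57.263]. RSS = √0.344452 = 0.587.

nominal=55.670 wc=[54.600,57.263] rss=0.587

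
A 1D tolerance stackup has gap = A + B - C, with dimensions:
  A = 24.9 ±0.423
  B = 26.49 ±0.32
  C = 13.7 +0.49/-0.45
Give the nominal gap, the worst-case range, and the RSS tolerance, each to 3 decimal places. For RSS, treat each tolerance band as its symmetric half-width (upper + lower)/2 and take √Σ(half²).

Stack each dimension's contribution:
  +A: nom +24.900 → Σnom=24.900; wc +0.423/-0.423 → slack +0.423/-0.423; half-tol=0.423, Σhalf²=0.178929
  +B: nom +26.490 → Σnom=51.390; wc +0.320/-0.320 → slack +0.743/-0.743; half-tol=0.320, Σhalf²=0.281329
  -C: nom -13.700 → Σnom=37.690; wc +0.450/-0.490 → slack +1.193/-1.233; half-tol=0.470, Σhalf²=0.502229
Nominal = 37.690. Worst-case = [37.690 - 1.233, 37.690 + 1.193] = [36.457, 38.883]. RSS = √0.502229 = 0.709.

nominal=37.690 wc=[36.457,38.883] rss=0.709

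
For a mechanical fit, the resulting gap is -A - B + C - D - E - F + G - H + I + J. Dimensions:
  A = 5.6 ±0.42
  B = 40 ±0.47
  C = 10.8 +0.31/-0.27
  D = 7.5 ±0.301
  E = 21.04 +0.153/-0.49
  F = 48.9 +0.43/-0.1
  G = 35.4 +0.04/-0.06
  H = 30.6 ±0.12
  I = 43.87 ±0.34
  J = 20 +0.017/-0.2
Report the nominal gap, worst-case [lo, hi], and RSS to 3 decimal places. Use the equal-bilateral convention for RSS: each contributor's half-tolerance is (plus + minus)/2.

nominal=-43.570 wc=[-46.334,-40.962] rss=0.943

Stack each dimension's contribution:
  -A: nom -5.600 → Σnom=-5.600; wc +0.420/-0.420 → slack +0.420/-0.420; half-tol=0.420, Σhalf²=0.176400
  -B: nom -40.000 → Σnom=-45.600; wc +0.470/-0.470 → slack +0.890/-0.890; half-tol=0.470, Σhalf²=0.397300
  +C: nom +10.800 → Σnom=-34.800; wc +0.310/-0.270 → slack +1.200/-1.160; half-tol=0.290, Σhalf²=0.481400
  -D: nom -7.500 → Σnom=-42.300; wc +0.301/-0.301 → slack +1.501/-1.461; half-tol=0.301, Σhalf²=0.572001
  -E: nom -21.040 → Σnom=-63.340; wc +0.490/-0.153 → slack +1.991/-1.614; half-tol=0.322, Σhalf²=0.675363
  -F: nom -48.900 → Σnom=-112.240; wc +0.100/-0.430 → slack +2.091/-2.044; half-tol=0.265, Σhalf²=0.745588
  +G: nom +35.400 → Σnom=-76.840; wc +0.040/-0.060 → slack +2.131/-2.104; half-tol=0.050, Σhalf²=0.748088
  -H: nom -30.600 → Σnom=-107.440; wc +0.120/-0.120 → slack +2.251/-2.224; half-tol=0.120, Σhalf²=0.762488
  +I: nom +43.870 → Σnom=-63.570; wc +0.340/-0.340 → slack +2.591/-2.564; half-tol=0.340, Σhalf²=0.878088
  +J: nom +20.000 → Σnom=-43.570; wc +0.017/-0.200 → slack +2.608/-2.764; half-tol=0.109, Σhalf²=0.889860
Nominal = -43.570. Worst-case = [-43.570 - 2.764, -43.570 + 2.608] = [-46.334, -40.962]. RSS = √0.889860 = 0.943.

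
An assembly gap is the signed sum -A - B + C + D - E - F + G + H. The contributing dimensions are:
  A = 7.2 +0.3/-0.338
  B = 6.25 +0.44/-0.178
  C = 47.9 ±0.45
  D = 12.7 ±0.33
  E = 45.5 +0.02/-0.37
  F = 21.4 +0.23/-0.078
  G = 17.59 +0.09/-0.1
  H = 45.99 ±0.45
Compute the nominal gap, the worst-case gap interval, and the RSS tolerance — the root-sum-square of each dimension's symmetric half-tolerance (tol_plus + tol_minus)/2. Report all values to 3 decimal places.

nominal=43.830 wc=[41.510,46.114] rss=0.884

Stack each dimension's contribution:
  -A: nom -7.200 → Σnom=-7.200; wc +0.338/-0.300 → slack +0.338/-0.300; half-tol=0.319, Σhalf²=0.101761
  -B: nom -6.250 → Σnom=-13.450; wc +0.178/-0.440 → slack +0.516/-0.740; half-tol=0.309, Σhalf²=0.197242
  +C: nom +47.900 → Σnom=34.450; wc +0.450/-0.450 → slack +0.966/-1.190; half-tol=0.450, Σhalf²=0.399742
  +D: nom +12.700 → Σnom=47.150; wc +0.330/-0.330 → slack +1.296/-1.520; half-tol=0.330, Σhalf²=0.508642
  -E: nom -45.500 → Σnom=1.650; wc +0.370/-0.020 → slack +1.666/-1.540; half-tol=0.195, Σhalf²=0.546667
  -F: nom -21.400 → Σnom=-19.750; wc +0.078/-0.230 → slack +1.744/-1.770; half-tol=0.154, Σhalf²=0.570383
  +G: nom +17.590 → Σnom=-2.160; wc +0.090/-0.100 → slack +1.834/-1.870; half-tol=0.095, Σhalf²=0.579408
  +H: nom +45.990 → Σnom=43.830; wc +0.450/-0.450 → slack +2.284/-2.320; half-tol=0.450, Σhalf²=0.781908
Nominal = 43.830. Worst-case = [43.830 - 2.320, 43.830 + 2.284] = [41.510, 46.114]. RSS = √0.781908 = 0.884.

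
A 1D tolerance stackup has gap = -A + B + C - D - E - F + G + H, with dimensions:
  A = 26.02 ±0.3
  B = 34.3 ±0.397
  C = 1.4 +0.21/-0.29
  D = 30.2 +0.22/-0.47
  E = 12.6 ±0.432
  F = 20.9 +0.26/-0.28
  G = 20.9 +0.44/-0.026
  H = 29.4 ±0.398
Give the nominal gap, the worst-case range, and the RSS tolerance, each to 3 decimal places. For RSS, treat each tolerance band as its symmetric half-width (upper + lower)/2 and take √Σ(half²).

Stack each dimension's contribution:
  -A: nom -26.020 → Σnom=-26.020; wc +0.300/-0.300 → slack +0.300/-0.300; half-tol=0.300, Σhalf²=0.090000
  +B: nom +34.300 → Σnom=8.280; wc +0.397/-0.397 → slack +0.697/-0.697; half-tol=0.397, Σhalf²=0.247609
  +C: nom +1.400 → Σnom=9.680; wc +0.210/-0.290 → slack +0.907/-0.987; half-tol=0.250, Σhalf²=0.310109
  -D: nom -30.200 → Σnom=-20.520; wc +0.470/-0.220 → slack +1.377/-1.207; half-tol=0.345, Σhalf²=0.429134
  -E: nom -12.600 → Σnom=-33.120; wc +0.432/-0.432 → slack +1.809/-1.639; half-tol=0.432, Σhalf²=0.615758
  -F: nom -20.900 → Σnom=-54.020; wc +0.280/-0.260 → slack +2.089/-1.899; half-tol=0.270, Σhalf²=0.688658
  +G: nom +20.900 → Σnom=-33.120; wc +0.440/-0.026 → slack +2.529/-1.925; half-tol=0.233, Σhalf²=0.742947
  +H: nom +29.400 → Σnom=-3.720; wc +0.398/-0.398 → slack +2.927/-2.323; half-tol=0.398, Σhalf²=0.901351
Nominal = -3.720. Worst-case = [-3.720 - 2.323, -3.720 + 2.927] = [-6.043, -0.793]. RSS = √0.901351 = 0.949.

nominal=-3.720 wc=[-6.043,-0.793] rss=0.949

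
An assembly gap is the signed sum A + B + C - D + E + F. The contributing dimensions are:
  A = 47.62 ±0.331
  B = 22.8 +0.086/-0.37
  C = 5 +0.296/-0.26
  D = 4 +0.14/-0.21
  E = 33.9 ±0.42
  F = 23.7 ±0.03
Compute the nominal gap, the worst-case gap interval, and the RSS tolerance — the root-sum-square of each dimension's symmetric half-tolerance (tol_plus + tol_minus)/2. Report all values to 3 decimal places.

Stack each dimension's contribution:
  +A: nom +47.620 → Σnom=47.620; wc +0.331/-0.331 → slack +0.331/-0.331; half-tol=0.331, Σhalf²=0.109561
  +B: nom +22.800 → Σnom=70.420; wc +0.086/-0.370 → slack +0.417/-0.701; half-tol=0.228, Σhalf²=0.161545
  +C: nom +5.000 → Σnom=75.420; wc +0.296/-0.260 → slack +0.713/-0.961; half-tol=0.278, Σhalf²=0.238829
  -D: nom -4.000 → Σnom=71.420; wc +0.210/-0.140 → slack +0.923/-1.101; half-tol=0.175, Σhalf²=0.269454
  +E: nom +33.900 → Σnom=105.320; wc +0.420/-0.420 → slack +1.343/-1.521; half-tol=0.420, Σhalf²=0.445854
  +F: nom +23.700 → Σnom=129.020; wc +0.030/-0.030 → slack +1.373/-1.551; half-tol=0.030, Σhalf²=0.446754
Nominal = 129.020. Worst-case = [129.020 - 1.551, 129.020 + 1.373] = [127.469, 130.393]. RSS = √0.446754 = 0.668.

nominal=129.020 wc=[127.469,130.393] rss=0.668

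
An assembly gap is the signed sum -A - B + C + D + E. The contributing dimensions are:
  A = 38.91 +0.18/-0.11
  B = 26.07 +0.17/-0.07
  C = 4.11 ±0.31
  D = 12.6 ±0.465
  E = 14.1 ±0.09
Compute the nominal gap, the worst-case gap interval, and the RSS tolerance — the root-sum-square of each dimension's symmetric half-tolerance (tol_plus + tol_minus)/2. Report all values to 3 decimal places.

nominal=-34.170 wc=[-35.385,-33.125] rss=0.597

Stack each dimension's contribution:
  -A: nom -38.910 → Σnom=-38.910; wc +0.110/-0.180 → slack +0.110/-0.180; half-tol=0.145, Σhalf²=0.021025
  -B: nom -26.070 → Σnom=-64.980; wc +0.070/-0.170 → slack +0.180/-0.350; half-tol=0.120, Σhalf²=0.035425
  +C: nom +4.110 → Σnom=-60.870; wc +0.310/-0.310 → slack +0.490/-0.660; half-tol=0.310, Σhalf²=0.131525
  +D: nom +12.600 → Σnom=-48.270; wc +0.465/-0.465 → slack +0.955/-1.125; half-tol=0.465, Σhalf²=0.347750
  +E: nom +14.100 → Σnom=-34.170; wc +0.090/-0.090 → slack +1.045/-1.215; half-tol=0.090, Σhalf²=0.355850
Nominal = -34.170. Worst-case = [-34.170 - 1.215, -34.170 + 1.045] = [-35.385, -33.125]. RSS = √0.355850 = 0.597.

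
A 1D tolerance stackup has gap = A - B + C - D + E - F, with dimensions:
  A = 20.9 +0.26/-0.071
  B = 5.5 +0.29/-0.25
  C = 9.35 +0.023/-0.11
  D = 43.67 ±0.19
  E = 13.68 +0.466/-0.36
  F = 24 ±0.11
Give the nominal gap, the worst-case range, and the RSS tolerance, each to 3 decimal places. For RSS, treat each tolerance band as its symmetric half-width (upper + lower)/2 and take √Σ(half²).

nominal=-29.240 wc=[-30.371,-27.941] rss=0.569

Stack each dimension's contribution:
  +A: nom +20.900 → Σnom=20.900; wc +0.260/-0.071 → slack +0.260/-0.071; half-tol=0.166, Σhalf²=0.027390
  -B: nom -5.500 → Σnom=15.400; wc +0.250/-0.290 → slack +0.510/-0.361; half-tol=0.270, Σhalf²=0.100290
  +C: nom +9.350 → Σnom=24.750; wc +0.023/-0.110 → slack +0.533/-0.471; half-tol=0.067, Σhalf²=0.104713
  -D: nom -43.670 → Σnom=-18.920; wc +0.190/-0.190 → slack +0.723/-0.661; half-tol=0.190, Σhalf²=0.140813
  +E: nom +13.680 → Σnom=-5.240; wc +0.466/-0.360 → slack +1.189/-1.021; half-tol=0.413, Σhalf²=0.311382
  -F: nom -24.000 → Σnom=-29.240; wc +0.110/-0.110 → slack +1.299/-1.131; half-tol=0.110, Σhalf²=0.323482
Nominal = -29.240. Worst-case = [-29.240 - 1.131, -29.240 + 1.299] = [-30.371, -27.941]. RSS = √0.323482 = 0.569.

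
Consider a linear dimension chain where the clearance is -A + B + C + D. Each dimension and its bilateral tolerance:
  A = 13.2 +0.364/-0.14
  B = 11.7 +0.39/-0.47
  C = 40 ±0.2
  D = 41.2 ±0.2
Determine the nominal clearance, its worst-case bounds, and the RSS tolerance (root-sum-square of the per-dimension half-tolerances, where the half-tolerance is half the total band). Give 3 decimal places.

Stack each dimension's contribution:
  -A: nom -13.200 → Σnom=-13.200; wc +0.140/-0.364 → slack +0.140/-0.364; half-tol=0.252, Σhalf²=0.063504
  +B: nom +11.700 → Σnom=-1.500; wc +0.390/-0.470 → slack +0.530/-0.834; half-tol=0.430, Σhalf²=0.248404
  +C: nom +40.000 → Σnom=38.500; wc +0.200/-0.200 → slack +0.730/-1.034; half-tol=0.200, Σhalf²=0.288404
  +D: nom +41.200 → Σnom=79.700; wc +0.200/-0.200 → slack +0.930/-1.234; half-tol=0.200, Σhalf²=0.328404
Nominal = 79.700. Worst-case = [79.700 - 1.234, 79.700 + 0.930] = [78.466, 80.630]. RSS = √0.328404 = 0.573.

nominal=79.700 wc=[78.466,80.630] rss=0.573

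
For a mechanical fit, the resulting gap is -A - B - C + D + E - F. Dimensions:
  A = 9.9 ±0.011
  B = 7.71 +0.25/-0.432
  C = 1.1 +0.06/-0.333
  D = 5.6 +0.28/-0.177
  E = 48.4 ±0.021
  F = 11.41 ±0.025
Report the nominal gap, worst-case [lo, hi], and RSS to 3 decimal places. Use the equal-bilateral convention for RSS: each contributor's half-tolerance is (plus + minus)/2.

nominal=23.880 wc=[23.336,24.982] rss=0.456

Stack each dimension's contribution:
  -A: nom -9.900 → Σnom=-9.900; wc +0.011/-0.011 → slack +0.011/-0.011; half-tol=0.011, Σhalf²=0.000121
  -B: nom -7.710 → Σnom=-17.610; wc +0.432/-0.250 → slack +0.443/-0.261; half-tol=0.341, Σhalf²=0.116402
  -C: nom -1.100 → Σnom=-18.710; wc +0.333/-0.060 → slack +0.776/-0.321; half-tol=0.197, Σhalf²=0.155014
  +D: nom +5.600 → Σnom=-13.110; wc +0.280/-0.177 → slack +1.056/-0.498; half-tol=0.229, Σhalf²=0.207226
  +E: nom +48.400 → Σnom=35.290; wc +0.021/-0.021 → slack +1.077/-0.519; half-tol=0.021, Σhalf²=0.207667
  -F: nom -11.410 → Σnom=23.880; wc +0.025/-0.025 → slack +1.102/-0.544; half-tol=0.025, Σhalf²=0.208292
Nominal = 23.880. Worst-case = [23.880 - 0.544, 23.880 + 1.102] = [23.336, 24.982]. RSS = √0.208292 = 0.456.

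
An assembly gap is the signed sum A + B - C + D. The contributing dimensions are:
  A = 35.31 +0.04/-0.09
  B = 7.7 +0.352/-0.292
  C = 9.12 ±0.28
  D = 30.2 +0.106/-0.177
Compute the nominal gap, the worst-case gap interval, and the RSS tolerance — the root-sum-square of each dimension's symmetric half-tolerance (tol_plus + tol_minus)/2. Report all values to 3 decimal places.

Stack each dimension's contribution:
  +A: nom +35.310 → Σnom=35.310; wc +0.040/-0.090 → slack +0.040/-0.090; half-tol=0.065, Σhalf²=0.004225
  +B: nom +7.700 → Σnom=43.010; wc +0.352/-0.292 → slack +0.392/-0.382; half-tol=0.322, Σhalf²=0.107909
  -C: nom -9.120 → Σnom=33.890; wc +0.280/-0.280 → slack +0.672/-0.662; half-tol=0.280, Σhalf²=0.186309
  +D: nom +30.200 → Σnom=64.090; wc +0.106/-0.177 → slack +0.778/-0.839; half-tol=0.141, Σhalf²=0.206331
Nominal = 64.090. Worst-case = [64.090 - 0.839, 64.090 + 0.778] = [63.251, 64.868]. RSS = √0.206331 = 0.454.

nominal=64.090 wc=[63.251,64.868] rss=0.454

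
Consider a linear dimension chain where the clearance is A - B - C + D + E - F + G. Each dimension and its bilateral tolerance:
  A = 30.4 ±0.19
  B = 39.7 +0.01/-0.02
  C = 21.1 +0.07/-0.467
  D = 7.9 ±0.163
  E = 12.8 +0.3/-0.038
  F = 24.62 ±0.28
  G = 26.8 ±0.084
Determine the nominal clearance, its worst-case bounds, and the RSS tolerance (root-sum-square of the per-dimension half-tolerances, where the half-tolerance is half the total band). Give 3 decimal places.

Stack each dimension's contribution:
  +A: nom +30.400 → Σnom=30.400; wc +0.190/-0.190 → slack +0.190/-0.190; half-tol=0.190, Σhalf²=0.036100
  -B: nom -39.700 → Σnom=-9.300; wc +0.020/-0.010 → slack +0.210/-0.200; half-tol=0.015, Σhalf²=0.036325
  -C: nom -21.100 → Σnom=-30.400; wc +0.467/-0.070 → slack +0.677/-0.270; half-tol=0.269, Σhalf²=0.108417
  +D: nom +7.900 → Σnom=-22.500; wc +0.163/-0.163 → slack +0.840/-0.433; half-tol=0.163, Σhalf²=0.134986
  +E: nom +12.800 → Σnom=-9.700; wc +0.300/-0.038 → slack +1.140/-0.471; half-tol=0.169, Σhalf²=0.163547
  -F: nom -24.620 → Σnom=-34.320; wc +0.280/-0.280 → slack +1.420/-0.751; half-tol=0.280, Σhalf²=0.241947
  +G: nom +26.800 → Σnom=-7.520; wc +0.084/-0.084 → slack +1.504/-0.835; half-tol=0.084, Σhalf²=0.249003
Nominal = -7.520. Worst-case = [-7.520 - 0.835, -7.520 + 1.504] = [-8.355, -6.016]. RSS = √0.249003 = 0.499.

nominal=-7.520 wc=[-8.355,-6.016] rss=0.499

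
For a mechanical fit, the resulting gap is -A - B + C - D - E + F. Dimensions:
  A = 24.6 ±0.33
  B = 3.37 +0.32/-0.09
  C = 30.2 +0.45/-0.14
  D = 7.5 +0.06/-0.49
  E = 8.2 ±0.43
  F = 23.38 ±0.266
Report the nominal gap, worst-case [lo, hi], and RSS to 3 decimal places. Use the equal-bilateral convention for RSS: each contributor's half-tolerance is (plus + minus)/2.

Stack each dimension's contribution:
  -A: nom -24.600 → Σnom=-24.600; wc +0.330/-0.330 → slack +0.330/-0.330; half-tol=0.330, Σhalf²=0.108900
  -B: nom -3.370 → Σnom=-27.970; wc +0.090/-0.320 → slack +0.420/-0.650; half-tol=0.205, Σhalf²=0.150925
  +C: nom +30.200 → Σnom=2.230; wc +0.450/-0.140 → slack +0.870/-0.790; half-tol=0.295, Σhalf²=0.237950
  -D: nom -7.500 → Σnom=-5.270; wc +0.490/-0.060 → slack +1.360/-0.850; half-tol=0.275, Σhalf²=0.313575
  -E: nom -8.200 → Σnom=-13.470; wc +0.430/-0.430 → slack +1.790/-1.280; half-tol=0.430, Σhalf²=0.498475
  +F: nom +23.380 → Σnom=9.910; wc +0.266/-0.266 → slack +2.056/-1.546; half-tol=0.266, Σhalf²=0.569231
Nominal = 9.910. Worst-case = [9.910 - 1.546, 9.910 + 2.056] = [8.364, 11.966]. RSS = √0.569231 = 0.754.

nominal=9.910 wc=[8.364,11.966] rss=0.754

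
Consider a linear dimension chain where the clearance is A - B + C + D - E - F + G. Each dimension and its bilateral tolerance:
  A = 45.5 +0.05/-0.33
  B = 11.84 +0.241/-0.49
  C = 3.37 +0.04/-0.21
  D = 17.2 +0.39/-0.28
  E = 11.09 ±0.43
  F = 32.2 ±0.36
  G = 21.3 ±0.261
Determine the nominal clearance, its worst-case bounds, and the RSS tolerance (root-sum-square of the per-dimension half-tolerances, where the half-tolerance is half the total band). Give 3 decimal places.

nominal=32.240 wc=[30.128,34.261] rss=0.825

Stack each dimension's contribution:
  +A: nom +45.500 → Σnom=45.500; wc +0.050/-0.330 → slack +0.050/-0.330; half-tol=0.190, Σhalf²=0.036100
  -B: nom -11.840 → Σnom=33.660; wc +0.490/-0.241 → slack +0.540/-0.571; half-tol=0.365, Σhalf²=0.169690
  +C: nom +3.370 → Σnom=37.030; wc +0.040/-0.210 → slack +0.580/-0.781; half-tol=0.125, Σhalf²=0.185315
  +D: nom +17.200 → Σnom=54.230; wc +0.390/-0.280 → slack +0.970/-1.061; half-tol=0.335, Σhalf²=0.297540
  -E: nom -11.090 → Σnom=43.140; wc +0.430/-0.430 → slack +1.400/-1.491; half-tol=0.430, Σhalf²=0.482440
  -F: nom -32.200 → Σnom=10.940; wc +0.360/-0.360 → slack +1.760/-1.851; half-tol=0.360, Σhalf²=0.612040
  +G: nom +21.300 → Σnom=32.240; wc +0.261/-0.261 → slack +2.021/-2.112; half-tol=0.261, Σhalf²=0.680161
Nominal = 32.240. Worst-case = [32.240 - 2.112, 32.240 + 2.021] = [30.128, 34.261]. RSS = √0.680161 = 0.825.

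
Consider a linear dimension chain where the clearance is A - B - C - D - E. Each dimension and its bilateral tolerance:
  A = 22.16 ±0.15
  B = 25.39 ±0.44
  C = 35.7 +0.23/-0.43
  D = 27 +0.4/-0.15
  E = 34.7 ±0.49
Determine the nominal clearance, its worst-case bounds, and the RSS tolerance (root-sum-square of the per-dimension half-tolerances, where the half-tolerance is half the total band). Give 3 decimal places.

Stack each dimension's contribution:
  +A: nom +22.160 → Σnom=22.160; wc +0.150/-0.150 → slack +0.150/-0.150; half-tol=0.150, Σhalf²=0.022500
  -B: nom -25.390 → Σnom=-3.230; wc +0.440/-0.440 → slack +0.590/-0.590; half-tol=0.440, Σhalf²=0.216100
  -C: nom -35.700 → Σnom=-38.930; wc +0.430/-0.230 → slack +1.020/-0.820; half-tol=0.330, Σhalf²=0.325000
  -D: nom -27.000 → Σnom=-65.930; wc +0.150/-0.400 → slack +1.170/-1.220; half-tol=0.275, Σhalf²=0.400625
  -E: nom -34.700 → Σnom=-100.630; wc +0.490/-0.490 → slack +1.660/-1.710; half-tol=0.490, Σhalf²=0.640725
Nominal = -100.630. Worst-case = [-100.630 - 1.710, -100.630 + 1.660] = [-102.340, -98.970]. RSS = √0.640725 = 0.800.

nominal=-100.630 wc=[-102.340,-98.970] rss=0.800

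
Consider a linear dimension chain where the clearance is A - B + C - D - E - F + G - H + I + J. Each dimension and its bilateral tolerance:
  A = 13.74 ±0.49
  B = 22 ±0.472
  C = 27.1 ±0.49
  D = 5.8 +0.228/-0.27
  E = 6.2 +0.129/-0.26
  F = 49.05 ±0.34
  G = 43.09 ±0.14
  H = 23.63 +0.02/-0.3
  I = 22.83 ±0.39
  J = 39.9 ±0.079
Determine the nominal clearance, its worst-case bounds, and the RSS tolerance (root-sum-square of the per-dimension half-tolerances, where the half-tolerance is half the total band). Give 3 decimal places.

nominal=39.980 wc=[37.202,43.211] rss=1.059

Stack each dimension's contribution:
  +A: nom +13.740 → Σnom=13.740; wc +0.490/-0.490 → slack +0.490/-0.490; half-tol=0.490, Σhalf²=0.240100
  -B: nom -22.000 → Σnom=-8.260; wc +0.472/-0.472 → slack +0.962/-0.962; half-tol=0.472, Σhalf²=0.462884
  +C: nom +27.100 → Σnom=18.840; wc +0.490/-0.490 → slack +1.452/-1.452; half-tol=0.490, Σhalf²=0.702984
  -D: nom -5.800 → Σnom=13.040; wc +0.270/-0.228 → slack +1.722/-1.680; half-tol=0.249, Σhalf²=0.764985
  -E: nom -6.200 → Σnom=6.840; wc +0.260/-0.129 → slack +1.982/-1.809; half-tol=0.195, Σhalf²=0.802815
  -F: nom -49.050 → Σnom=-42.210; wc +0.340/-0.340 → slack +2.322/-2.149; half-tol=0.340, Σhalf²=0.918415
  +G: nom +43.090 → Σnom=0.880; wc +0.140/-0.140 → slack +2.462/-2.289; half-tol=0.140, Σhalf²=0.938015
  -H: nom -23.630 → Σnom=-22.750; wc +0.300/-0.020 → slack +2.762/-2.309; half-tol=0.160, Σhalf²=0.963615
  +I: nom +22.830 → Σnom=0.080; wc +0.390/-0.390 → slack +3.152/-2.699; half-tol=0.390, Σhalf²=1.115715
  +J: nom +39.900 → Σnom=39.980; wc +0.079/-0.079 → slack +3.231/-2.778; half-tol=0.079, Σhalf²=1.121956
Nominal = 39.980. Worst-case = [39.980 - 2.778, 39.980 + 3.231] = [37.202, 43.211]. RSS = √1.121956 = 1.059.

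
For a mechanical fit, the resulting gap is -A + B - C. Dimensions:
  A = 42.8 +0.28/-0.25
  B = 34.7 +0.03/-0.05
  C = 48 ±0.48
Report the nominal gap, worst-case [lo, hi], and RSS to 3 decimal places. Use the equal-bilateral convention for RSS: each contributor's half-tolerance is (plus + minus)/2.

nominal=-56.100 wc=[-56.910,-55.340] rss=0.550

Stack each dimension's contribution:
  -A: nom -42.800 → Σnom=-42.800; wc +0.250/-0.280 → slack +0.250/-0.280; half-tol=0.265, Σhalf²=0.070225
  +B: nom +34.700 → Σnom=-8.100; wc +0.030/-0.050 → slack +0.280/-0.330; half-tol=0.040, Σhalf²=0.071825
  -C: nom -48.000 → Σnom=-56.100; wc +0.480/-0.480 → slack +0.760/-0.810; half-tol=0.480, Σhalf²=0.302225
Nominal = -56.100. Worst-case = [-56.100 - 0.810, -56.100 + 0.760] = [-56.910, -55.340]. RSS = √0.302225 = 0.550.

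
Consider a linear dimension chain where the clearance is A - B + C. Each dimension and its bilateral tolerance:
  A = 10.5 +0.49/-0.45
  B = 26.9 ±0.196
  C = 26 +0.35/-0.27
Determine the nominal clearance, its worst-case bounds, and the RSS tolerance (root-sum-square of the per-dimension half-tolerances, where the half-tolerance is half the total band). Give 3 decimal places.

Stack each dimension's contribution:
  +A: nom +10.500 → Σnom=10.500; wc +0.490/-0.450 → slack +0.490/-0.450; half-tol=0.470, Σhalf²=0.220900
  -B: nom -26.900 → Σnom=-16.400; wc +0.196/-0.196 → slack +0.686/-0.646; half-tol=0.196, Σhalf²=0.259316
  +C: nom +26.000 → Σnom=9.600; wc +0.350/-0.270 → slack +1.036/-0.916; half-tol=0.310, Σhalf²=0.355416
Nominal = 9.600. Worst-case = [9.600 - 0.916, 9.600 + 1.036] = [8.684, 10.636]. RSS = √0.355416 = 0.596.

nominal=9.600 wc=[8.684,10.636] rss=0.596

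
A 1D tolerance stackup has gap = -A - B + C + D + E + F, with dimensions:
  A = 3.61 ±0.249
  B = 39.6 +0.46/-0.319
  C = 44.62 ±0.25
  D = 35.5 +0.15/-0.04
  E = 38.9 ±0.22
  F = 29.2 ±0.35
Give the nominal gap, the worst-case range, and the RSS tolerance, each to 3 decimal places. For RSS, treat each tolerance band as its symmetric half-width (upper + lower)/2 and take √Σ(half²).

Stack each dimension's contribution:
  -A: nom -3.610 → Σnom=-3.610; wc +0.249/-0.249 → slack +0.249/-0.249; half-tol=0.249, Σhalf²=0.062001
  -B: nom -39.600 → Σnom=-43.210; wc +0.319/-0.460 → slack +0.568/-0.709; half-tol=0.390, Σhalf²=0.213711
  +C: nom +44.620 → Σnom=1.410; wc +0.250/-0.250 → slack +0.818/-0.959; half-tol=0.250, Σhalf²=0.276211
  +D: nom +35.500 → Σnom=36.910; wc +0.150/-0.040 → slack +0.968/-0.999; half-tol=0.095, Σhalf²=0.285236
  +E: nom +38.900 → Σnom=75.810; wc +0.220/-0.220 → slack +1.188/-1.219; half-tol=0.220, Σhalf²=0.333636
  +F: nom +29.200 → Σnom=105.010; wc +0.350/-0.350 → slack +1.538/-1.569; half-tol=0.350, Σhalf²=0.456136
Nominal = 105.010. Worst-case = [105.010 - 1.569, 105.010 + 1.538] = [103.441, 106.548]. RSS = √0.456136 = 0.675.

nominal=105.010 wc=[103.441,106.548] rss=0.675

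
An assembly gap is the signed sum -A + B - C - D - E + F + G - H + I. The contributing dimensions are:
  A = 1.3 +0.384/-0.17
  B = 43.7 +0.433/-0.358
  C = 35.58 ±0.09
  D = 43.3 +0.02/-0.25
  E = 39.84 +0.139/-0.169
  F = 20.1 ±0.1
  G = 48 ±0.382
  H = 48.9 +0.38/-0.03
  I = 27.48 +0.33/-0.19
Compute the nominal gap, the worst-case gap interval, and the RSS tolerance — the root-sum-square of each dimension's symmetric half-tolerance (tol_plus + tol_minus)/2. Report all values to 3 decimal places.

Stack each dimension's contribution:
  -A: nom -1.300 → Σnom=-1.300; wc +0.170/-0.384 → slack +0.170/-0.384; half-tol=0.277, Σhalf²=0.076729
  +B: nom +43.700 → Σnom=42.400; wc +0.433/-0.358 → slack +0.603/-0.742; half-tol=0.395, Σhalf²=0.233149
  -C: nom -35.580 → Σnom=6.820; wc +0.090/-0.090 → slack +0.693/-0.832; half-tol=0.090, Σhalf²=0.241249
  -D: nom -43.300 → Σnom=-36.480; wc +0.250/-0.020 → slack +0.943/-0.852; half-tol=0.135, Σhalf²=0.259474
  -E: nom -39.840 → Σnom=-76.320; wc +0.169/-0.139 → slack +1.112/-0.991; half-tol=0.154, Σhalf²=0.283190
  +F: nom +20.100 → Σnom=-56.220; wc +0.100/-0.100 → slack +1.212/-1.091; half-tol=0.100, Σhalf²=0.293190
  +G: nom +48.000 → Σnom=-8.220; wc +0.382/-0.382 → slack +1.594/-1.473; half-tol=0.382, Σhalf²=0.439114
  -H: nom -48.900 → Σnom=-57.120; wc +0.030/-0.380 → slack +1.624/-1.853; half-tol=0.205, Σhalf²=0.481139
  +I: nom +27.480 → Σnom=-29.640; wc +0.330/-0.190 → slack +1.954/-2.043; half-tol=0.260, Σhalf²=0.548739
Nominal = -29.640. Worst-case = [-29.640 - 2.043, -29.640 + 1.954] = [-31.683, -27.686]. RSS = √0.548739 = 0.741.

nominal=-29.640 wc=[-31.683,-27.686] rss=0.741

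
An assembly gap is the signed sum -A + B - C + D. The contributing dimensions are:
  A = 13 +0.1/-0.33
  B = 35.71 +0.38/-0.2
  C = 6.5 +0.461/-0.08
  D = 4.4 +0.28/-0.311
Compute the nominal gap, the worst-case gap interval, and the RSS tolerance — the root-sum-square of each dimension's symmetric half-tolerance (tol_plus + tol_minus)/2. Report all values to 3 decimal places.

nominal=20.610 wc=[19.538,21.680] rss=0.539

Stack each dimension's contribution:
  -A: nom -13.000 → Σnom=-13.000; wc +0.330/-0.100 → slack +0.330/-0.100; half-tol=0.215, Σhalf²=0.046225
  +B: nom +35.710 → Σnom=22.710; wc +0.380/-0.200 → slack +0.710/-0.300; half-tol=0.290, Σhalf²=0.130325
  -C: nom -6.500 → Σnom=16.210; wc +0.080/-0.461 → slack +0.790/-0.761; half-tol=0.271, Σhalf²=0.203495
  +D: nom +4.400 → Σnom=20.610; wc +0.280/-0.311 → slack +1.070/-1.072; half-tol=0.295, Σhalf²=0.290816
Nominal = 20.610. Worst-case = [20.610 - 1.072, 20.610 + 1.070] = [19.538, 21.680]. RSS = √0.290816 = 0.539.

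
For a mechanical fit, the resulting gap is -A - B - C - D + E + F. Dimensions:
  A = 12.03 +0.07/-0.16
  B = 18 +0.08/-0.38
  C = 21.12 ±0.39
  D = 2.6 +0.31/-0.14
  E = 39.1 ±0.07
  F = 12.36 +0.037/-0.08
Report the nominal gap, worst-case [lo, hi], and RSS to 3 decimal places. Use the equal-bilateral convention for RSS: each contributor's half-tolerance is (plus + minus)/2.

nominal=-2.290 wc=[-3.290,-1.113] rss=0.526

Stack each dimension's contribution:
  -A: nom -12.030 → Σnom=-12.030; wc +0.160/-0.070 → slack +0.160/-0.070; half-tol=0.115, Σhalf²=0.013225
  -B: nom -18.000 → Σnom=-30.030; wc +0.380/-0.080 → slack +0.540/-0.150; half-tol=0.230, Σhalf²=0.066125
  -C: nom -21.120 → Σnom=-51.150; wc +0.390/-0.390 → slack +0.930/-0.540; half-tol=0.390, Σhalf²=0.218225
  -D: nom -2.600 → Σnom=-53.750; wc +0.140/-0.310 → slack +1.070/-0.850; half-tol=0.225, Σhalf²=0.268850
  +E: nom +39.100 → Σnom=-14.650; wc +0.070/-0.070 → slack +1.140/-0.920; half-tol=0.070, Σhalf²=0.273750
  +F: nom +12.360 → Σnom=-2.290; wc +0.037/-0.080 → slack +1.177/-1.000; half-tol=0.058, Σhalf²=0.277172
Nominal = -2.290. Worst-case = [-2.290 - 1.000, -2.290 + 1.177] = [-3.290, -1.113]. RSS = √0.277172 = 0.526.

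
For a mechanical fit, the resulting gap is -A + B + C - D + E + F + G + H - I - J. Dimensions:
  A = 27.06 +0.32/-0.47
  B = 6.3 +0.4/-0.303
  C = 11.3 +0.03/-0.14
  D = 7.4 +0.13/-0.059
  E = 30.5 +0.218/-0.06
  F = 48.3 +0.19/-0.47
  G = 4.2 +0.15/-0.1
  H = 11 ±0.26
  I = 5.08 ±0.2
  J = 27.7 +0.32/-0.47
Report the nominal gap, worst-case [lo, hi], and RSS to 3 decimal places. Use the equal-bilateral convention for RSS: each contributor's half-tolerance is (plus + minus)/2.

nominal=44.360 wc=[42.057,46.807] rss=0.839

Stack each dimension's contribution:
  -A: nom -27.060 → Σnom=-27.060; wc +0.470/-0.320 → slack +0.470/-0.320; half-tol=0.395, Σhalf²=0.156025
  +B: nom +6.300 → Σnom=-20.760; wc +0.400/-0.303 → slack +0.870/-0.623; half-tol=0.352, Σhalf²=0.279577
  +C: nom +11.300 → Σnom=-9.460; wc +0.030/-0.140 → slack +0.900/-0.763; half-tol=0.085, Σhalf²=0.286802
  -D: nom -7.400 → Σnom=-16.860; wc +0.059/-0.130 → slack +0.959/-0.893; half-tol=0.095, Σhalf²=0.295733
  +E: nom +30.500 → Σnom=13.640; wc +0.218/-0.060 → slack +1.177/-0.953; half-tol=0.139, Σhalf²=0.315054
  +F: nom +48.300 → Σnom=61.940; wc +0.190/-0.470 → slack +1.367/-1.423; half-tol=0.330, Σhalf²=0.423954
  +G: nom +4.200 → Σnom=66.140; wc +0.150/-0.100 → slack +1.517/-1.523; half-tol=0.125, Σhalf²=0.439579
  +H: nom +11.000 → Σnom=77.140; wc +0.260/-0.260 → slack +1.777/-1.783; half-tol=0.260, Σhalf²=0.507179
  -I: nom -5.080 → Σnom=72.060; wc +0.200/-0.200 → slack +1.977/-1.983; half-tol=0.200, Σhalf²=0.547179
  -J: nom -27.700 → Σnom=44.360; wc +0.470/-0.320 → slack +2.447/-2.303; half-tol=0.395, Σhalf²=0.703204
Nominal = 44.360. Worst-case = [44.360 - 2.303, 44.360 + 2.447] = [42.057, 46.807]. RSS = √0.703204 = 0.839.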